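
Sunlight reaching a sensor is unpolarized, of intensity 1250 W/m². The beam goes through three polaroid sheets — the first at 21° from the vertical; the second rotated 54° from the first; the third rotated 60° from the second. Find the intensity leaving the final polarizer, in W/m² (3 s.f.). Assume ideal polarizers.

Unpolarized light through the first polarizer → I₁ = 1250 W/m²/2 = 625 W/m², polarized at 21°.
I₂ = I₁ · cos²(54°) = 625 · 0.3455 = 215.9 W/m².
I₃ = I₂ · cos²(60°) = 215.9 · 0.25 = 53.98 W/m².

I ≈ 54.0 W/m²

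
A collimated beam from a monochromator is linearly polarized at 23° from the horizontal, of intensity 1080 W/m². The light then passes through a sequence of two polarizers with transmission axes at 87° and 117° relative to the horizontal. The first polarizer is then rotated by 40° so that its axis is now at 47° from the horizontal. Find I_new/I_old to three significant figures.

I_new/I_old ≈ 0.677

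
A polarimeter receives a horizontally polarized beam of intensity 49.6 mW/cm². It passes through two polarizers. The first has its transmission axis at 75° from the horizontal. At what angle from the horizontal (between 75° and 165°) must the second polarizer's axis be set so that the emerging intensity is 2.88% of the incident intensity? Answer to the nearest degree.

θ ≈ 124°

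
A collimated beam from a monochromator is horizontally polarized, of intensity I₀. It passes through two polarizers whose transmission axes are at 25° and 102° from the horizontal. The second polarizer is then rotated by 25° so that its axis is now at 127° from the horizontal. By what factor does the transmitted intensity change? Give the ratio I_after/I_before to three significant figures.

I_new/I_old ≈ 0.854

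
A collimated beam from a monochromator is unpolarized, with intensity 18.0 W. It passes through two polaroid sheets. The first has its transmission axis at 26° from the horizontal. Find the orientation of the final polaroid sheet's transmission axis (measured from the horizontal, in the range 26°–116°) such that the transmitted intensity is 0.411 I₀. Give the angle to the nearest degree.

θ ≈ 51°

Unpolarized light through the first polarizer → I₁ = ½ I₀, now polarized at 26°.
Need I₂/I₀ = 0.411, so cos²(θ − 26°) = 0.411 / 0.5 = 0.822.
θ − 26° = arccos(√0.822) = 25.0°, giving θ ≈ 26 + 25.0 = 51.0°.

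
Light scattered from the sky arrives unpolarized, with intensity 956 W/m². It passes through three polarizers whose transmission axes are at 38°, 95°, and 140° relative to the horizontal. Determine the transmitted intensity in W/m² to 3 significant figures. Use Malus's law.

I ≈ 70.9 W/m²

Unpolarized light through the first polarizer → I₁ = 956 W/m²/2 = 478 W/m², polarized at 38°.
I₂ = I₁ · cos²(57°) = 478 · 0.2966 = 141.8 W/m².
I₃ = I₂ · cos²(45°) = 141.8 · 0.5 = 70.89 W/m².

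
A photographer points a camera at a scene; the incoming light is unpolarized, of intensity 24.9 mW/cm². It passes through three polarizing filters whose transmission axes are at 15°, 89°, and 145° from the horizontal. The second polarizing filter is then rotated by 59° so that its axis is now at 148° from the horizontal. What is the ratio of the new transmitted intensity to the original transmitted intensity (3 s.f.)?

Before rotation:
Unpolarized light through the first polarizer → I₁ = ½ I₀, now polarized at 15°.
I₂ = I₁ cos²(89° − 15°) = 0.5 I₀ · cos²(74°) = 0.03799 I₀.
I₃ = I₂ cos²(145° − 89°) = 0.03799 I₀ · cos²(56°) = 0.01188 I₀.
After rotation:
Unpolarized light through the first polarizer → I₁ = ½ I₀, now polarized at 15°.
Angle between axes 1 and 2: 47°. I₂ = 0.5 I₀ · cos²(47°) = 0.2326 I₀.
I₃ = I₂ cos²(145° − 148°) = 0.2326 I₀ · cos²(3°) = 0.2319 I₀.
Ratio = 0.2319 / 0.01188 = 19.52.

I_new/I_old ≈ 19.5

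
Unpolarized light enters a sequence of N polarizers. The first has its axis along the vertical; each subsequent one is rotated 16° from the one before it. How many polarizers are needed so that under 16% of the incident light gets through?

N = 16

First polarizer halves the unpolarized light: factor 1/2.
Each further stage multiplies by cos²(16°) = 0.924.
After N polarizers: T = 0.5·0.924^(N−1). Require T < 0.16 ⇒ N−1 > ln(0.16/0.5)/ln(0.924) = 14.42, so N−1 ≥ 15 and N = 16.
Check: N=16 gives T = 0.1528 < 0.16; N=15 gives T = 0.1654.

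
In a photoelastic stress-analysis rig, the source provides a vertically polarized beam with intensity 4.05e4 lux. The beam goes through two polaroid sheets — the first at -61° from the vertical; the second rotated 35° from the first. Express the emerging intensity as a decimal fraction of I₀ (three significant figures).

I₁ = 4.05e4 lux · cos²(61°) = 9519 lux.
I₂ = I₁ · cos²(35°) = 9519 · 0.671 = 6387 lux.
Transmitted fraction = 0.1577.

I/I₀ ≈ 0.158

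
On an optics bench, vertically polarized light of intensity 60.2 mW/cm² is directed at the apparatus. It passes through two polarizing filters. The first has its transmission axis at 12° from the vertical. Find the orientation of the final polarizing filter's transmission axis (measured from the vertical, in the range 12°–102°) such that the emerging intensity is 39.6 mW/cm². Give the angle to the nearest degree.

θ ≈ 46°

I₁ = I₀ cos²(12° − 0°) = I₀ cos²(12°) = 0.9568 I₀.
Target fraction: 39.6 / 60.2 mW/cm² = 0.6578 of I₀.
Need I₂/I₀ = 0.6578, so cos²(θ − 12°) = 0.6578 / 0.9568 = 0.6875.
θ − 12° = arccos(√0.6875) = 34.0°, giving θ ≈ 12 + 34.0 = 46.0°.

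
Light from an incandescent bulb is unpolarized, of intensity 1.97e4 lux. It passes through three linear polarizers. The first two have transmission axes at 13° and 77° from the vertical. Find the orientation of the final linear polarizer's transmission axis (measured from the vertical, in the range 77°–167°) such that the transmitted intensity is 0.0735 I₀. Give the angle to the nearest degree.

θ ≈ 106°

Unpolarized light through the first polarizer → I₁ = ½ I₀, now polarized at 13°.
I₂ = I₁ cos²(77° − 13°) = 0.5 I₀ · cos²(64°) = 0.09608 I₀.
Need I₃/I₀ = 0.0735, so cos²(θ − 77°) = 0.0735 / 0.09608 = 0.765.
θ − 77° = arccos(√0.765) = 29.0°, giving θ ≈ 77 + 29.0 = 106.0°.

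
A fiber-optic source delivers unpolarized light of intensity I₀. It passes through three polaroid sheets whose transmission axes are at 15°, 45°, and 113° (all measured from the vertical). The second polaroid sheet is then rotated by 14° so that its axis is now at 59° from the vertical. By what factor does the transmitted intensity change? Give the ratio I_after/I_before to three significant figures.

Before rotation:
Unpolarized light through the first polarizer → I₁ = ½ I₀, now polarized at 15°.
I₂ = I₁ cos²(45° − 15°) = 0.5 I₀ · cos²(30°) = 0.375 I₀.
I₃ = I₂ cos²(113° − 45°) = 0.375 I₀ · cos²(68°) = 0.05262 I₀.
After rotation:
Unpolarized light through the first polarizer → I₁ = ½ I₀, now polarized at 15°.
I₂ = I₁ cos²(59° − 15°) = 0.5 I₀ · cos²(44°) = 0.2587 I₀.
I₃ = I₂ cos²(113° − 59°) = 0.2587 I₀ · cos²(54°) = 0.08939 I₀.
Ratio = 0.08939 / 0.05262 = 1.699.

I_new/I_old ≈ 1.70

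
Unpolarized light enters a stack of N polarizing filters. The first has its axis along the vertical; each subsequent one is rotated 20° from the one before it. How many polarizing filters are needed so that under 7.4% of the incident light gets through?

N = 17

First polarizer halves the unpolarized light: factor 1/2.
Each further stage multiplies by cos²(20°) = 0.883.
After N polarizers: T = 0.5·0.883^(N−1). Require T < 0.074 ⇒ N−1 > ln(0.074/0.5)/ln(0.883) = 15.36, so N−1 ≥ 16 and N = 17.
Check: N=17 gives T = 0.06832 < 0.074; N=16 gives T = 0.07736.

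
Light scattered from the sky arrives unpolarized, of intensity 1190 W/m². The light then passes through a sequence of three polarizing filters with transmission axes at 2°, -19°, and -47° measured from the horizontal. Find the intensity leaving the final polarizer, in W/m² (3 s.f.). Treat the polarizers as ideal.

I ≈ 404 W/m²

Unpolarized light through the first polarizer → I₁ = 1190 W/m²/2 = 595 W/m², polarized at 2°.
I₂ = I₁ · cos²(21°) = 595 · 0.8716 = 518.6 W/m².
I₃ = I₂ · cos²(28°) = 518.6 · 0.7796 = 404.3 W/m².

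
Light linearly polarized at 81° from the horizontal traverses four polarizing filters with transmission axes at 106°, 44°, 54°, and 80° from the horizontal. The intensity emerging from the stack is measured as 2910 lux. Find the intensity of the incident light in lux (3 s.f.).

I₀ ≈ 2.05e4 lux

By Malus's law, I₁ = I₀ cos²(106° − 81°) = I₀ cos²(25°) = 0.8214 I₀.
I₂ = I₁ cos²(44° − 106°) = 0.8214 I₀ · cos²(62°) = 0.181 I₀.
I₃ = I₂ cos²(54° − 44°) = 0.181 I₀ · cos²(10°) = 0.1756 I₀.
I₄ = I₃ cos²(80° − 54°) = 0.1756 I₀ · cos²(26°) = 0.1418 I₀.
So 2910 lux = 0.1418 I₀, giving I₀ = 2910/0.1418 = 2.052e+04 lux.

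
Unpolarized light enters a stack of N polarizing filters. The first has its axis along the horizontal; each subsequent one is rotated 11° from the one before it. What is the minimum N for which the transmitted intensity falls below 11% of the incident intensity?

First polarizer halves the unpolarized light: factor 1/2.
Each further stage multiplies by cos²(11°) = 0.9636.
After N polarizers: T = 0.5·0.9636^(N−1). Require T < 0.11 ⇒ N−1 > ln(0.11/0.5)/ln(0.9636) = 40.83, so N−1 ≥ 41 and N = 42.
Check: N=42 gives T = 0.1093 < 0.11; N=41 gives T = 0.1134.

N = 42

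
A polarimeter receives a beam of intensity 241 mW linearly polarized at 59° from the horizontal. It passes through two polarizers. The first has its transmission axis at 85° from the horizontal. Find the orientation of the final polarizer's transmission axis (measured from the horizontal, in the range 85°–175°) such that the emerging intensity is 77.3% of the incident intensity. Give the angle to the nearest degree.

By Malus's law, I₁ = I₀ cos²(85° − 59°) = I₀ cos²(26°) = 0.8078 I₀.
Need I₂/I₀ = 0.773, so cos²(θ − 85°) = 0.773 / 0.8078 = 0.9569.
θ − 85° = arccos(√0.9569) = 12.0°, giving θ ≈ 85 + 12.0 = 97.0°.

θ ≈ 97°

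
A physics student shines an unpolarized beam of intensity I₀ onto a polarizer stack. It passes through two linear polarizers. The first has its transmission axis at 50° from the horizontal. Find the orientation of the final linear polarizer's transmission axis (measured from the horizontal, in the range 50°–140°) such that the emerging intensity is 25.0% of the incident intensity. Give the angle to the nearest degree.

θ ≈ 95°

Unpolarized light through the first polarizer → I₁ = ½ I₀, now polarized at 50°.
Need I₂/I₀ = 0.25, so cos²(θ − 50°) = 0.25 / 0.5 = 0.5.
θ − 50° = arccos(√0.5) = 45.0°, giving θ ≈ 50 + 45.0 = 95.0°.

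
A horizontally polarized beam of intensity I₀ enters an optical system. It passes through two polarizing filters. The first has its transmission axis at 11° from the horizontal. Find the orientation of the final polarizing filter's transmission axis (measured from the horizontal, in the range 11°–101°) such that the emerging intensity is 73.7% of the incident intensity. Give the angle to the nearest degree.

θ ≈ 40°

I₁ = I₀ cos²(11° − 0°) = I₀ cos²(11°) = 0.9636 I₀.
Need I₂/I₀ = 0.737, so cos²(θ − 11°) = 0.737 / 0.9636 = 0.7648.
θ − 11° = arccos(√0.7648) = 29.0°, giving θ ≈ 11 + 29.0 = 40.0°.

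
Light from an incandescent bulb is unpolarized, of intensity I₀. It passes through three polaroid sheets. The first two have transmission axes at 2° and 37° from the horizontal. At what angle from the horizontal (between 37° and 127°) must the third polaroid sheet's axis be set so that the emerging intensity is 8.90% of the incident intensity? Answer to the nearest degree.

θ ≈ 96°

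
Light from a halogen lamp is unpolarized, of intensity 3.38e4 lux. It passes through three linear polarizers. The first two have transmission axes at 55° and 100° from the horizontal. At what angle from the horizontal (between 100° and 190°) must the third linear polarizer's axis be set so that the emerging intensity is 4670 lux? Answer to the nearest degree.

Unpolarized light through the first polarizer → I₁ = ½ I₀, now polarized at 55°.
I₂ = I₁ cos²(100° − 55°) = 0.5 I₀ · cos²(45°) = 0.25 I₀.
Target fraction: 4670 / 3.38e4 lux = 0.1382 of I₀.
Need I₃/I₀ = 0.1382, so cos²(θ − 100°) = 0.1382 / 0.25 = 0.5527.
θ − 100° = arccos(√0.5527) = 42.0°, giving θ ≈ 100 + 42.0 = 142.0°.

θ ≈ 142°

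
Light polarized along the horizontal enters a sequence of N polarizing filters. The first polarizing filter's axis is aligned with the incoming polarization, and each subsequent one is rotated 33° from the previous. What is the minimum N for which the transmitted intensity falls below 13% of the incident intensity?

N = 7

First polarizer is aligned with the polarization: full transmission.
Each further stage multiplies by cos²(33°) = 0.7034.
After N polarizers: T = 0.7034^(N−1). Require T < 0.13 ⇒ N−1 > ln(0.13)/ln(0.7034) = 5.80, so N−1 ≥ 6 and N = 7.
Check: N=7 gives T = 0.1211 < 0.13; N=6 gives T = 0.1722.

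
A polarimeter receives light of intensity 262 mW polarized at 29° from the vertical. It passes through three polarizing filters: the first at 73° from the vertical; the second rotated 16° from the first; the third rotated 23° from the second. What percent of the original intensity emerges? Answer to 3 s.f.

≈ 40.5%

I₁ = 262 mW · cos²(44°) = 135.6 mW.
I₂ = I₁ · cos²(16°) = 135.6 · 0.924 = 125.3 mW.
I₃ = I₂ · cos²(23°) = 125.3 · 0.8473 = 106.1 mW.
That is 40.51% of the incident intensity.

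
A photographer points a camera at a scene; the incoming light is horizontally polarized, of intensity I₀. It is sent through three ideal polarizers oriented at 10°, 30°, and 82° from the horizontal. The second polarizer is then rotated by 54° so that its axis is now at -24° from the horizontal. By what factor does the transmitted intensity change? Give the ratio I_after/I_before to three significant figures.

I_new/I_old ≈ 0.156

Before rotation:
By Malus's law, I₁ = I₀ cos²(10° − 0°) = I₀ cos²(10°) = 0.9698 I₀.
I₂ = I₁ cos²(30° − 10°) = 0.9698 I₀ · cos²(20°) = 0.8564 I₀.
I₃ = I₂ cos²(82° − 30°) = 0.8564 I₀ · cos²(52°) = 0.3246 I₀.
After rotation:
I₁ = I₀ cos²(10° − 0°) = I₀ cos²(10°) = 0.9698 I₀.
I₂ = I₁ cos²(-24° − 10°) = 0.9698 I₀ · cos²(34°) = 0.6666 I₀.
Angle between axes 2 and 3: 74°. I₃ = 0.6666 I₀ · cos²(74°) = 0.05064 I₀.
Ratio = 0.05064 / 0.3246 = 0.156.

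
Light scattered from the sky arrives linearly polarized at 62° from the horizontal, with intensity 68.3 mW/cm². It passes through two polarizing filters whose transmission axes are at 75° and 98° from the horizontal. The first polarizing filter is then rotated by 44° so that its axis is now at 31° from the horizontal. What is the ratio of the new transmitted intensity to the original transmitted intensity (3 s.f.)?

I_new/I_old ≈ 0.139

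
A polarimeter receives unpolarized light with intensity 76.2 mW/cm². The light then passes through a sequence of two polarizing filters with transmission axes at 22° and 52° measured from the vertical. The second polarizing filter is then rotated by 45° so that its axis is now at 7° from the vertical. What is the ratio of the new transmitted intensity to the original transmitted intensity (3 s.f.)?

I_new/I_old ≈ 1.24

Before rotation:
Unpolarized light through the first polarizer → I₁ = ½ I₀, now polarized at 22°.
I₂ = I₁ cos²(52° − 22°) = 0.5 I₀ · cos²(30°) = 0.375 I₀.
After rotation:
Unpolarized light through the first polarizer → I₁ = ½ I₀, now polarized at 22°.
I₂ = I₁ cos²(7° − 22°) = 0.5 I₀ · cos²(15°) = 0.4665 I₀.
Ratio = 0.4665 / 0.375 = 1.244.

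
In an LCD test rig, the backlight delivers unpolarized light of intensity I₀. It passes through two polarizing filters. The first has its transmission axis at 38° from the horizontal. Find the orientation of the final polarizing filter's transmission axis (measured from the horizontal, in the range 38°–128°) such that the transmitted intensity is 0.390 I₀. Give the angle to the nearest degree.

Unpolarized light through the first polarizer → I₁ = ½ I₀, now polarized at 38°.
Need I₂/I₀ = 0.39, so cos²(θ − 38°) = 0.39 / 0.5 = 0.78.
θ − 38° = arccos(√0.78) = 28.0°, giving θ ≈ 38 + 28.0 = 66.0°.

θ ≈ 66°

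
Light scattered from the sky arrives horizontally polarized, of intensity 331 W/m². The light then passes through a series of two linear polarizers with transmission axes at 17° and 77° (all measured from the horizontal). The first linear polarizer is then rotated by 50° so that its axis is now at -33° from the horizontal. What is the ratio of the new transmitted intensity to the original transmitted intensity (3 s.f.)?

I_new/I_old ≈ 0.360

Before rotation:
I₁ = I₀ cos²(17° − 0°) = I₀ cos²(17°) = 0.9145 I₀.
I₂ = I₁ cos²(77° − 17°) = 0.9145 I₀ · cos²(60°) = 0.2286 I₀.
After rotation:
I₁ = I₀ cos²(-33° − 0°) = I₀ cos²(33°) = 0.7034 I₀.
Angle between axes 1 and 2: 70°. I₂ = 0.7034 I₀ · cos²(70°) = 0.08228 I₀.
Ratio = 0.08228 / 0.2286 = 0.3599.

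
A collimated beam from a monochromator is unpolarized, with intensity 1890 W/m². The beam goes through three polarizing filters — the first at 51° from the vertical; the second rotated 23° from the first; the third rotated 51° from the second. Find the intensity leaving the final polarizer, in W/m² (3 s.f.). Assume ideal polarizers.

Unpolarized light through the first polarizer → I₁ = 1890 W/m²/2 = 945 W/m², polarized at 51°.
I₂ = I₁ · cos²(23°) = 945 · 0.8473 = 800.7 W/m².
I₃ = I₂ · cos²(51°) = 800.7 · 0.396 = 317.1 W/m².

I ≈ 317 W/m²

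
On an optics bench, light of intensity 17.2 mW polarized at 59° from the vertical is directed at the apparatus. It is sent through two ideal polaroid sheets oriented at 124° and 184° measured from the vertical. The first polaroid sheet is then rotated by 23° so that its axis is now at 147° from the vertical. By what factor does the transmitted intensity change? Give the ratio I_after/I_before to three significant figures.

Before rotation:
I₁ = I₀ cos²(124° − 59°) = I₀ cos²(65°) = 0.1786 I₀.
I₂ = I₁ cos²(184° − 124°) = 0.1786 I₀ · cos²(60°) = 0.04465 I₀.
After rotation:
I₁ = I₀ cos²(147° − 59°) = I₀ cos²(88°) = 0.001218 I₀.
I₂ = I₁ cos²(184° − 147°) = 0.001218 I₀ · cos²(37°) = 0.0007768 I₀.
Ratio = 0.0007768 / 0.04465 = 0.0174.

I_new/I_old ≈ 0.0174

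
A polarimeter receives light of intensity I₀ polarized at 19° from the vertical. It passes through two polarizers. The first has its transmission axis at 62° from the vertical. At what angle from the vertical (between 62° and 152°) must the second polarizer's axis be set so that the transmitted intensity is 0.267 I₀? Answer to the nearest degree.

θ ≈ 107°

By Malus's law, I₁ = I₀ cos²(62° − 19°) = I₀ cos²(43°) = 0.5349 I₀.
Need I₂/I₀ = 0.267, so cos²(θ − 62°) = 0.267 / 0.5349 = 0.4992.
θ − 62° = arccos(√0.4992) = 45.0°, giving θ ≈ 62 + 45.0 = 107.0°.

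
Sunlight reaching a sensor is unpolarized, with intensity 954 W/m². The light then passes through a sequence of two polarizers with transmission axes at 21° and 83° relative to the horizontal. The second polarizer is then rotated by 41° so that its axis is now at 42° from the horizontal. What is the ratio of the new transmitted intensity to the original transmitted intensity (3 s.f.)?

Before rotation:
Unpolarized light through the first polarizer → I₁ = ½ I₀, now polarized at 21°.
I₂ = I₁ cos²(83° − 21°) = 0.5 I₀ · cos²(62°) = 0.1102 I₀.
After rotation:
Unpolarized light through the first polarizer → I₁ = ½ I₀, now polarized at 21°.
I₂ = I₁ cos²(42° − 21°) = 0.5 I₀ · cos²(21°) = 0.4358 I₀.
Ratio = 0.4358 / 0.1102 = 3.954.

I_new/I_old ≈ 3.95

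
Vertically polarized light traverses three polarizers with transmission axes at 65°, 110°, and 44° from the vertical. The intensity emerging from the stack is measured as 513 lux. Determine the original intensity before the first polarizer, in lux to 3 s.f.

I₀ ≈ 3.47e4 lux

I₁ = I₀ cos²(65° − 0°) = I₀ cos²(65°) = 0.1786 I₀.
I₂ = I₁ cos²(110° − 65°) = 0.1786 I₀ · cos²(45°) = 0.0893 I₀.
I₃ = I₂ cos²(44° − 110°) = 0.0893 I₀ · cos²(66°) = 0.01477 I₀.
So 513 lux = 0.01477 I₀, giving I₀ = 513/0.01477 = 3.472e+04 lux.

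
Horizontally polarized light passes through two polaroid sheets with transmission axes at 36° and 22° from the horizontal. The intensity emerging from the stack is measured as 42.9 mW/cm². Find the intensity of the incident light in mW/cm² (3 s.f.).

I₀ ≈ 69.6 mW/cm²

I₁ = I₀ cos²(36° − 0°) = I₀ cos²(36°) = 0.6545 I₀.
I₂ = I₁ cos²(22° − 36°) = 0.6545 I₀ · cos²(14°) = 0.6162 I₀.
So 42.9 mW/cm² = 0.6162 I₀, giving I₀ = 42.9/0.6162 = 69.62 mW/cm².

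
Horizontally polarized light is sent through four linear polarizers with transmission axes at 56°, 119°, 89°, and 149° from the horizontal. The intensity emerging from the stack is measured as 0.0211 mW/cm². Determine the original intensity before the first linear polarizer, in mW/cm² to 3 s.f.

I₀ ≈ 1.75 mW/cm²

I₁ = I₀ cos²(56° − 0°) = I₀ cos²(56°) = 0.3127 I₀.
I₂ = I₁ cos²(119° − 56°) = 0.3127 I₀ · cos²(63°) = 0.06445 I₀.
I₃ = I₂ cos²(89° − 119°) = 0.06445 I₀ · cos²(30°) = 0.04834 I₀.
I₄ = I₃ cos²(149° − 89°) = 0.04834 I₀ · cos²(60°) = 0.01208 I₀.
So 0.0211 mW/cm² = 0.01208 I₀, giving I₀ = 0.0211/0.01208 = 1.746 mW/cm².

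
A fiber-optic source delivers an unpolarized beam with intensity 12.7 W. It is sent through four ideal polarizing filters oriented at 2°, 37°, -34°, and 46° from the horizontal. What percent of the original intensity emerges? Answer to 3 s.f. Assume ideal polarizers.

≈ 0.107%

Unpolarized light through the first polarizer → I₁ = 12.7 W/2 = 6.35 W, polarized at 2°.
I₂ = I₁ · cos²(35°) = 6.35 · 0.671 = 4.261 W.
I₃ = I₂ · cos²(71°) = 4.261 · 0.106 = 0.4516 W.
I₄ = I₃ · cos²(80°) = 0.4516 · 0.03015 = 0.01362 W.
That is 0.1072% of the incident intensity.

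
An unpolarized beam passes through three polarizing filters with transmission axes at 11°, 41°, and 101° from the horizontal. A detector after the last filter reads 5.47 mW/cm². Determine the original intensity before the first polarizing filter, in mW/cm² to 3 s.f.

Unpolarized light through the first polarizer → I₁ = ½ I₀, now polarized at 11°.
I₂ = I₁ cos²(41° − 11°) = 0.5 I₀ · cos²(30°) = 0.375 I₀.
I₃ = I₂ cos²(101° − 41°) = 0.375 I₀ · cos²(60°) = 0.09375 I₀.
So 5.47 mW/cm² = 0.09375 I₀, giving I₀ = 5.47/0.09375 = 58.35 mW/cm².

I₀ ≈ 58.3 mW/cm²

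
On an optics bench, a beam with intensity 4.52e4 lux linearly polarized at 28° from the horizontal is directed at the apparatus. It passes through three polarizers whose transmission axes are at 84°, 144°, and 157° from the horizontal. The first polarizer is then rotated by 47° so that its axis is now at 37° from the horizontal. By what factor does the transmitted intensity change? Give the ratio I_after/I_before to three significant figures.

I_new/I_old ≈ 1.07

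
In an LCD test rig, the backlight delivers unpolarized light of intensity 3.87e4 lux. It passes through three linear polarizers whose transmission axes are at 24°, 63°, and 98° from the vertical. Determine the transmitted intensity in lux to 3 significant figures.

I ≈ 7840 lux

Unpolarized light through the first polarizer → I₁ = 3.87e4 lux/2 = 1.935e+04 lux, polarized at 24°.
I₂ = I₁ · cos²(39°) = 1.935e+04 · 0.604 = 1.169e+04 lux.
I₃ = I₂ · cos²(35°) = 1.169e+04 · 0.671 = 7842 lux.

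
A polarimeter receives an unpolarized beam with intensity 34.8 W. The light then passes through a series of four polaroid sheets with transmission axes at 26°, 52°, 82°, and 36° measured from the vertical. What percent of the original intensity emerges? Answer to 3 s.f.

≈ 14.6%

Unpolarized light through the first polarizer → I₁ = 34.8 W/2 = 17.4 W, polarized at 26°.
I₂ = I₁ · cos²(26°) = 17.4 · 0.8078 = 14.06 W.
I₃ = I₂ · cos²(30°) = 14.06 · 0.75 = 10.54 W.
I₄ = I₃ · cos²(46°) = 10.54 · 0.4826 = 5.087 W.
That is 14.62% of the incident intensity.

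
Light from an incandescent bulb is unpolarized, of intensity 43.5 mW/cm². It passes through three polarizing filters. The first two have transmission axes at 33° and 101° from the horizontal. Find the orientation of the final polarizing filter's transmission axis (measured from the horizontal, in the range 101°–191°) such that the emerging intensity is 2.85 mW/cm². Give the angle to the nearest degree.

Unpolarized light through the first polarizer → I₁ = ½ I₀, now polarized at 33°.
I₂ = I₁ cos²(101° − 33°) = 0.5 I₀ · cos²(68°) = 0.07017 I₀.
Target fraction: 2.85 / 43.5 mW/cm² = 0.06552 of I₀.
Need I₃/I₀ = 0.06552, so cos²(θ − 101°) = 0.06552 / 0.07017 = 0.9338.
θ − 101° = arccos(√0.9338) = 14.9°, giving θ ≈ 101 + 14.9 = 115.9°.

θ ≈ 116°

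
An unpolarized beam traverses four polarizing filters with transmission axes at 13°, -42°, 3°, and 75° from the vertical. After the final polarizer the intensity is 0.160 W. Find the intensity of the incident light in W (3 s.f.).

I₀ ≈ 20.4 W

Unpolarized light through the first polarizer → I₁ = ½ I₀, now polarized at 13°.
I₂ = I₁ cos²(-42° − 13°) = 0.5 I₀ · cos²(55°) = 0.1645 I₀.
I₃ = I₂ cos²(3° + 42°) = 0.1645 I₀ · cos²(45°) = 0.08225 I₀.
I₄ = I₃ cos²(75° − 3°) = 0.08225 I₀ · cos²(72°) = 0.007854 I₀.
So 0.160 W = 0.007854 I₀, giving I₀ = 0.160/0.007854 = 20.37 W.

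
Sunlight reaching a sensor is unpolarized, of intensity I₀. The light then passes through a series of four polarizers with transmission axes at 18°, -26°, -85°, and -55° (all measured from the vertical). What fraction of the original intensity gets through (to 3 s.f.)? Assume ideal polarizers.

≈ 0.0515 I₀

Unpolarized light through the first polarizer → I₁ = ½ I₀, now polarized at 18°.
I₂ = I₁ cos²(-26° − 18°) = 0.5 I₀ · cos²(44°) = 0.2587 I₀.
I₃ = I₂ cos²(-85° + 26°) = 0.2587 I₀ · cos²(59°) = 0.06863 I₀.
I₄ = I₃ cos²(-55° + 85°) = 0.06863 I₀ · cos²(30°) = 0.05147 I₀.
Transmitted fraction = 0.05147.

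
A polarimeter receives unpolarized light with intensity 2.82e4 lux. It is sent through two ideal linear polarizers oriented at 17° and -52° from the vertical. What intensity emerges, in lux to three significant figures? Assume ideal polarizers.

I ≈ 1810 lux

Unpolarized light through the first polarizer → I₁ = 2.82e4 lux/2 = 1.41e+04 lux, polarized at 17°.
I₂ = I₁ · cos²(69°) = 1.41e+04 · 0.1284 = 1811 lux.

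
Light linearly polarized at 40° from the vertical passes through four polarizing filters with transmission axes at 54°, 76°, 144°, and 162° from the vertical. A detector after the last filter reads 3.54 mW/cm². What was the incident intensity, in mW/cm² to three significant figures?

I₀ ≈ 34.5 mW/cm²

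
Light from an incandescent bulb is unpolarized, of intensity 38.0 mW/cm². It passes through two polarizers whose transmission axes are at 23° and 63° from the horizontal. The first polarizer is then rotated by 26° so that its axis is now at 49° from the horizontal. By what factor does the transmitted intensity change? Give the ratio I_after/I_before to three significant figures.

I_new/I_old ≈ 1.60

Before rotation:
Unpolarized light through the first polarizer → I₁ = ½ I₀, now polarized at 23°.
I₂ = I₁ cos²(63° − 23°) = 0.5 I₀ · cos²(40°) = 0.2934 I₀.
After rotation:
Unpolarized light through the first polarizer → I₁ = ½ I₀, now polarized at 49°.
I₂ = I₁ cos²(63° − 49°) = 0.5 I₀ · cos²(14°) = 0.4707 I₀.
Ratio = 0.4707 / 0.2934 = 1.604.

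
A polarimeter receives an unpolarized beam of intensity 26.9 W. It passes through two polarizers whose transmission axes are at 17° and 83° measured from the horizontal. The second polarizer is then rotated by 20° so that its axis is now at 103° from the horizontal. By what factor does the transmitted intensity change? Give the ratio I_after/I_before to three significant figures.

I_new/I_old ≈ 0.0294

Before rotation:
Unpolarized light through the first polarizer → I₁ = ½ I₀, now polarized at 17°.
I₂ = I₁ cos²(83° − 17°) = 0.5 I₀ · cos²(66°) = 0.08272 I₀.
After rotation:
Unpolarized light through the first polarizer → I₁ = ½ I₀, now polarized at 17°.
I₂ = I₁ cos²(103° − 17°) = 0.5 I₀ · cos²(86°) = 0.002433 I₀.
Ratio = 0.002433 / 0.08272 = 0.02941.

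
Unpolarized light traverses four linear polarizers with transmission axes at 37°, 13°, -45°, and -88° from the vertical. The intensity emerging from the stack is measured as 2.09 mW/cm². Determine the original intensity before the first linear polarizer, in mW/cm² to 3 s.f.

I₀ ≈ 33.3 mW/cm²

Unpolarized light through the first polarizer → I₁ = ½ I₀, now polarized at 37°.
I₂ = I₁ cos²(13° − 37°) = 0.5 I₀ · cos²(24°) = 0.4173 I₀.
I₃ = I₂ cos²(-45° − 13°) = 0.4173 I₀ · cos²(58°) = 0.1172 I₀.
I₄ = I₃ cos²(-88° + 45°) = 0.1172 I₀ · cos²(43°) = 0.06268 I₀.
So 2.09 mW/cm² = 0.06268 I₀, giving I₀ = 2.09/0.06268 = 33.35 mW/cm².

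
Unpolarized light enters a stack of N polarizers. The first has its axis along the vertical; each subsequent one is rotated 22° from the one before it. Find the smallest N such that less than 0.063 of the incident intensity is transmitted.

First polarizer halves the unpolarized light: factor 1/2.
Each further stage multiplies by cos²(22°) = 0.8597.
After N polarizers: T = 0.5·0.8597^(N−1). Require T < 0.063 ⇒ N−1 > ln(0.063/0.5)/ln(0.8597) = 13.70, so N−1 ≥ 14 and N = 15.
Check: N=15 gives T = 0.0602 < 0.063; N=14 gives T = 0.07003.

N = 15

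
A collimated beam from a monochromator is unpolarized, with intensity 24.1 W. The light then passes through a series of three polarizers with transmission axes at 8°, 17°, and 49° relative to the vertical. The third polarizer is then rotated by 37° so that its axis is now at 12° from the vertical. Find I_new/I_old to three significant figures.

Before rotation:
Unpolarized light through the first polarizer → I₁ = ½ I₀, now polarized at 8°.
I₂ = I₁ cos²(17° − 8°) = 0.5 I₀ · cos²(9°) = 0.4878 I₀.
I₃ = I₂ cos²(49° − 17°) = 0.4878 I₀ · cos²(32°) = 0.3508 I₀.
After rotation:
Unpolarized light through the first polarizer → I₁ = ½ I₀, now polarized at 8°.
I₂ = I₁ cos²(17° − 8°) = 0.5 I₀ · cos²(9°) = 0.4878 I₀.
I₃ = I₂ cos²(12° − 17°) = 0.4878 I₀ · cos²(5°) = 0.4841 I₀.
Ratio = 0.4841 / 0.3508 = 1.38.

I_new/I_old ≈ 1.38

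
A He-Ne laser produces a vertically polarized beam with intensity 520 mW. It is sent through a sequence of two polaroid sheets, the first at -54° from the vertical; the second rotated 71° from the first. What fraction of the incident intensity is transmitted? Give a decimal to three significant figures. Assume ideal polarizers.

I/I₀ ≈ 0.0366

I₁ = 520 mW · cos²(54°) = 179.7 mW.
I₂ = I₁ · cos²(71°) = 179.7 · 0.106 = 19.04 mW.
Transmitted fraction = 0.03662.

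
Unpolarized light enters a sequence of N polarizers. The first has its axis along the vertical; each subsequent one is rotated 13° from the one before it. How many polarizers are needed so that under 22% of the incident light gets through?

First polarizer halves the unpolarized light: factor 1/2.
Each further stage multiplies by cos²(13°) = 0.9494.
After N polarizers: T = 0.5·0.9494^(N−1). Require T < 0.22 ⇒ N−1 > ln(0.22/0.5)/ln(0.9494) = 15.81, so N−1 ≥ 16 and N = 17.
Check: N=17 gives T = 0.2178 < 0.22; N=16 gives T = 0.2294.

N = 17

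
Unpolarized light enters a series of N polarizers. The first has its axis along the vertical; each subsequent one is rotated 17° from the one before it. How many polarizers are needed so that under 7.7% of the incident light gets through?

N = 22

First polarizer halves the unpolarized light: factor 1/2.
Each further stage multiplies by cos²(17°) = 0.9145.
After N polarizers: T = 0.5·0.9145^(N−1). Require T < 0.077 ⇒ N−1 > ln(0.077/0.5)/ln(0.9145) = 20.94, so N−1 ≥ 21 and N = 22.
Check: N=22 gives T = 0.07656 < 0.077; N=21 gives T = 0.08372.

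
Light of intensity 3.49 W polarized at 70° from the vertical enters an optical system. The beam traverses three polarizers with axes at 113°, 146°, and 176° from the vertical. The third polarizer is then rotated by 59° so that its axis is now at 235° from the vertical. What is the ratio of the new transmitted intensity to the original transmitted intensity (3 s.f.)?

Before rotation:
I₁ = I₀ cos²(113° − 70°) = I₀ cos²(43°) = 0.5349 I₀.
I₂ = I₁ cos²(146° − 113°) = 0.5349 I₀ · cos²(33°) = 0.3762 I₀.
I₃ = I₂ cos²(176° − 146°) = 0.3762 I₀ · cos²(30°) = 0.2822 I₀.
After rotation:
I₁ = I₀ cos²(113° − 70°) = I₀ cos²(43°) = 0.5349 I₀.
I₂ = I₁ cos²(146° − 113°) = 0.5349 I₀ · cos²(33°) = 0.3762 I₀.
I₃ = I₂ cos²(235° − 146°) = 0.3762 I₀ · cos²(89°) = 0.0001146 I₀.
Ratio = 0.0001146 / 0.2822 = 0.0004061.

I_new/I_old ≈ 0.000406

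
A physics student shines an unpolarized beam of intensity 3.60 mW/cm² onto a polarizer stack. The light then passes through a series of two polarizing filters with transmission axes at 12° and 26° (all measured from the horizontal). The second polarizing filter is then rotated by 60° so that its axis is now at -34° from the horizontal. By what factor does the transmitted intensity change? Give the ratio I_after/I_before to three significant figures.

I_new/I_old ≈ 0.513

Before rotation:
Unpolarized light through the first polarizer → I₁ = ½ I₀, now polarized at 12°.
I₂ = I₁ cos²(26° − 12°) = 0.5 I₀ · cos²(14°) = 0.4707 I₀.
After rotation:
Unpolarized light through the first polarizer → I₁ = ½ I₀, now polarized at 12°.
I₂ = I₁ cos²(-34° − 12°) = 0.5 I₀ · cos²(46°) = 0.2413 I₀.
Ratio = 0.2413 / 0.4707 = 0.5125.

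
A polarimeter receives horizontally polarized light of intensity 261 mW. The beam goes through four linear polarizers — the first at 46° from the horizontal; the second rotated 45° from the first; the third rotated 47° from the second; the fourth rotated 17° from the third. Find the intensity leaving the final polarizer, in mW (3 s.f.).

I ≈ 26.8 mW

I₁ = 261 mW · cos²(46°) = 125.9 mW.
I₂ = I₁ · cos²(45°) = 125.9 · 0.5 = 62.97 mW.
I₃ = I₂ · cos²(47°) = 62.97 · 0.4651 = 29.29 mW.
I₄ = I₃ · cos²(17°) = 29.29 · 0.9145 = 26.79 mW.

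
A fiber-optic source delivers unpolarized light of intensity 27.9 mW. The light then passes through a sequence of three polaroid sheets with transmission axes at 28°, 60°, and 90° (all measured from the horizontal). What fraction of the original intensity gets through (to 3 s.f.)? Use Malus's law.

I/I₀ ≈ 0.270

Unpolarized light through the first polarizer → I₁ = 27.9 mW/2 = 13.95 mW, polarized at 28°.
I₂ = I₁ · cos²(32°) = 13.95 · 0.7192 = 10.03 mW.
I₃ = I₂ · cos²(30°) = 10.03 · 0.75 = 7.524 mW.
Transmitted fraction = 0.2697.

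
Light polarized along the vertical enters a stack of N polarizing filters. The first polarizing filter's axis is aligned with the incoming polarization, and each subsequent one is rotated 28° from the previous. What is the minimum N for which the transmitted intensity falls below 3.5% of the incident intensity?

First polarizer is aligned with the polarization: full transmission.
Each further stage multiplies by cos²(28°) = 0.7796.
After N polarizers: T = 0.7796^(N−1). Require T < 0.035 ⇒ N−1 > ln(0.035)/ln(0.7796) = 13.46, so N−1 ≥ 14 and N = 15.
Check: N=15 gives T = 0.03063 < 0.035; N=14 gives T = 0.03929.

N = 15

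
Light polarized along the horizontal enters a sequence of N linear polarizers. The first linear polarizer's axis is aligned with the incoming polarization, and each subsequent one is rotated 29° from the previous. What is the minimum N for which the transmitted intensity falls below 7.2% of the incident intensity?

First polarizer is aligned with the polarization: full transmission.
Each further stage multiplies by cos²(29°) = 0.765.
After N polarizers: T = 0.765^(N−1). Require T < 0.072 ⇒ N−1 > ln(0.072)/ln(0.765) = 9.82, so N−1 ≥ 10 and N = 11.
Check: N=11 gives T = 0.06861 < 0.072; N=10 gives T = 0.08969.

N = 11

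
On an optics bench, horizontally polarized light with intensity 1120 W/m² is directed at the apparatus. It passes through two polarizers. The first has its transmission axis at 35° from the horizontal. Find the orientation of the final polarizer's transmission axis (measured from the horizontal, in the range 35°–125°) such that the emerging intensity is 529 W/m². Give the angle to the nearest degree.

θ ≈ 68°

I₁ = I₀ cos²(35° − 0°) = I₀ cos²(35°) = 0.671 I₀.
Target fraction: 529 / 1120 W/m² = 0.4723 of I₀.
Need I₂/I₀ = 0.4723, so cos²(θ − 35°) = 0.4723 / 0.671 = 0.7039.
θ − 35° = arccos(√0.7039) = 33.0°, giving θ ≈ 35 + 33.0 = 68.0°.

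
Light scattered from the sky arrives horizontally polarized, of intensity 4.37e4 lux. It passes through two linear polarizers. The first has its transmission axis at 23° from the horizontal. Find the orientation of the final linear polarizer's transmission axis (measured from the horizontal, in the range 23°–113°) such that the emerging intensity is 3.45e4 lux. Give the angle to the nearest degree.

By Malus's law, I₁ = I₀ cos²(23° − 0°) = I₀ cos²(23°) = 0.8473 I₀.
Target fraction: 3.45e4 / 4.37e4 lux = 0.7895 of I₀.
Need I₂/I₀ = 0.7895, so cos²(θ − 23°) = 0.7895 / 0.8473 = 0.9317.
θ − 23° = arccos(√0.9317) = 15.1°, giving θ ≈ 23 + 15.1 = 38.1°.

θ ≈ 38°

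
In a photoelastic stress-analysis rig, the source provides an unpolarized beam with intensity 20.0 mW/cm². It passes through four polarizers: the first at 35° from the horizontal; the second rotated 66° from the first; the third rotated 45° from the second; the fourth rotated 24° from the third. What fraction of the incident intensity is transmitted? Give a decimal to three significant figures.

I/I₀ ≈ 0.0345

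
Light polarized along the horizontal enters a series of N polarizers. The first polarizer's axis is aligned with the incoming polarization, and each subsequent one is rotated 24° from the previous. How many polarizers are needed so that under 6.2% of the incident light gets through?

N = 17

First polarizer is aligned with the polarization: full transmission.
Each further stage multiplies by cos²(24°) = 0.8346.
After N polarizers: T = 0.8346^(N−1). Require T < 0.062 ⇒ N−1 > ln(0.062)/ln(0.8346) = 15.38, so N−1 ≥ 16 and N = 17.
Check: N=17 gives T = 0.05538 < 0.062; N=16 gives T = 0.06636.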